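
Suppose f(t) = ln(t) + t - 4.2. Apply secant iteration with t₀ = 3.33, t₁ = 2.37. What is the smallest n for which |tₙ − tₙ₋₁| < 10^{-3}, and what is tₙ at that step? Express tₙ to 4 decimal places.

n = 4, tₙ = 3.0763

f(3.33) = 0.332972, f(2.37) = -0.967110
t₂ = 2.370000 − (-0.967110)·(-0.960000)/(-1.300082) = 3.084128;  |Δ| = 0.714128
f(3.084128) = 0.010397
t₃ = 3.084128 − 0.010397·(0.714128)/(0.977507) = 3.076532;  |Δ| = 0.007596
f(3.076532) = 0.000336
t₄ = 3.076532 − 0.000336·(-0.007596)/(-0.010062) = 3.076279;  |Δ| = 0.000253
|t₄ − t₃| = 0.000253 < 10^{-3}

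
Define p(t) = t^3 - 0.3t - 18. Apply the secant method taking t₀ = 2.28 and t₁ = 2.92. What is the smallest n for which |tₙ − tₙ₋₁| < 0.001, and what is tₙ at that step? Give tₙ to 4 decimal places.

p(2.28) = -6.831648, p(2.92) = 6.021088
t₂ = 2.920000 − 6.021088·(0.640000)/(12.852736) = 2.620181;  |Δ| = 0.299819
p(2.620181) = -0.797602
t₃ = 2.620181 − (-0.797602)·(-0.299819)/(-6.818690) = 2.655252;  |Δ| = 0.035071
p(2.655252) = -0.076094
t₄ = 2.655252 − (-0.076094)·(0.035071)/(0.721508) = 2.658950;  |Δ| = 0.003699
p(2.658950) = 0.001138
t₅ = 2.658950 − 0.001138·(0.003699)/(0.077232) = 2.658896;  |Δ| = 0.000054
|t₅ − t₄| = 0.000054 < 0.001

n = 5, tₙ = 2.6589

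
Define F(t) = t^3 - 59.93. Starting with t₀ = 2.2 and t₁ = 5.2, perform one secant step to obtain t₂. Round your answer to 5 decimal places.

F(2.2) = -49.2820000, F(5.2) = 80.6780000
t₂ = 5.2000000 − 80.6780000·(5.2000000 − 2.2000000) / (80.6780000 − (-49.2820000)) = 5.2000000 − (242.0340000)/(129.9600000) = 3.3376270

3.33763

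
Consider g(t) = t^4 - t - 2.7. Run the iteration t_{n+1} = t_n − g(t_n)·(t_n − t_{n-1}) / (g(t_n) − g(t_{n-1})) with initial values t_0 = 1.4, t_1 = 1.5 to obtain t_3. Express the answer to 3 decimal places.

1.425

g(1.4) = -0.25840, g(1.5) = 0.86250
t_2 = 1.50000 − 0.86250·(1.50000 − 1.40000) / (0.86250 − (-0.25840)) = 1.50000 − (0.08625)/(1.12090) = 1.42305
g(1.42305) = -0.02211
t_3 = 1.42305 − (-0.02211)·(1.42305 − 1.50000) / (-0.02211 − 0.86250) = 1.42305 − (0.00170)/(-0.88461) = 1.42498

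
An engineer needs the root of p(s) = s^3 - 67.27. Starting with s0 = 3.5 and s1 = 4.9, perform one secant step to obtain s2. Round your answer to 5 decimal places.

p(3.5) = -24.3950000, p(4.9) = 50.3790000
s2 = 4.9000000 − 50.3790000·(4.9000000 − 3.5000000) / (50.3790000 − (-24.3950000)) = 4.9000000 − (70.5306000)/(74.7740000) = 3.9567497

3.95675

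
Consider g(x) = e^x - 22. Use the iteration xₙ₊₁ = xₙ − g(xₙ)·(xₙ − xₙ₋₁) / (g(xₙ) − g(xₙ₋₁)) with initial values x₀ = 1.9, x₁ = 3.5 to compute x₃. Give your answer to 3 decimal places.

g(1.9) = -15.31411, g(3.5) = 11.11545
x₂ = 3.50000 − 11.11545·(3.50000 − 1.90000) / (11.11545 − (-15.31411)) = 3.50000 − (17.78472)/(26.42956) = 2.82709
g(2.82709) = -5.10378
x₃ = 2.82709 − (-5.10378)·(2.82709 − 3.50000) / (-5.10378 − 11.11545) = 2.82709 − (3.43439)/(-16.21924) = 3.03884

3.039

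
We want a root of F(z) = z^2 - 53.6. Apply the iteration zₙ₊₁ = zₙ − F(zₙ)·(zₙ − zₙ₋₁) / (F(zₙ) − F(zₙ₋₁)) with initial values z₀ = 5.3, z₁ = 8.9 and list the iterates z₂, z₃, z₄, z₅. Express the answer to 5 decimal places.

F(5.3) = -25.5100000, F(8.9) = 25.6100000
z₂ = 8.9000000 − 25.6100000·(8.9000000 − 5.3000000) / (25.6100000 − (-25.5100000)) = 8.9000000 − (92.1960000)/(51.1200000) = 7.0964789
F(7.0964789) = -3.2399876
z₃ = 7.0964789 − (-3.2399876)·(7.0964789 − 8.9000000) / (-3.2399876 − 25.6100000) = 7.0964789 − (5.8433861)/(-28.8499876) = 7.2990227
F(7.2990227) = -0.3242680
z₄ = 7.2990227 − (-0.3242680)·(7.2990227 − 7.0964789) / (-0.3242680 − (-3.2399876)) = 7.2990227 − (-0.0656785)/(2.9157196) = 7.3215483
F(7.3215483) = 0.0050698
z₅ = 7.3215483 − 0.0050698·(7.3215483 − 7.2990227) / (0.0050698 − (-0.3242680)) = 7.3215483 − (0.0001142)/(0.3293379) = 7.3212016

7.09648, 7.29902, 7.32155, 7.32120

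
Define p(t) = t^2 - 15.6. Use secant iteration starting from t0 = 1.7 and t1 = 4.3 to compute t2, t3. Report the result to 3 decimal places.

3.818, 3.944

p(1.7) = -12.71000, p(4.3) = 2.89000
t2 = 4.30000 − 2.89000·(4.30000 − 1.70000) / (2.89000 − (-12.71000)) = 4.30000 − (7.51400)/(15.60000) = 3.81833
p(3.81833) = -1.02033
t3 = 3.81833 − (-1.02033)·(3.81833 − 4.30000) / (-1.02033 − 2.89000) = 3.81833 − (0.49146)/(-3.91033) = 3.94402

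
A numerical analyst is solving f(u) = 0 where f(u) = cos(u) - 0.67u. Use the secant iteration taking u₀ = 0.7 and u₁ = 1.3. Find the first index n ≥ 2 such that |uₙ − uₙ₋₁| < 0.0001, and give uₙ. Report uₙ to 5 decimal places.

f(0.7) = 0.2958422, f(1.3) = -0.6035012
u₂ = 1.3000000 − (-0.6035012)·(0.6000000)/(-0.8993434) = 0.8973721;  |Δ| = 0.4026279
f(0.8973721) = 0.0224270
u₃ = 0.8973721 − 0.0224270·(-0.4026279)/(0.6259281) = 0.9117983;  |Δ| = 0.0144261
f(0.9117983) = 0.0014202
u₄ = 0.9117983 − 0.0014202·(0.0144261)/(-0.0210068) = 0.9127736;  |Δ| = 0.0009753
f(0.9127736) = -0.0000046
u₅ = 0.9127736 − (-0.0000046)·(0.0009753)/(-0.0014248) = 0.9127704;  |Δ| = 0.0000032
|u₅ − u₄| = 0.0000032 < 0.0001

n = 5, uₙ = 0.91277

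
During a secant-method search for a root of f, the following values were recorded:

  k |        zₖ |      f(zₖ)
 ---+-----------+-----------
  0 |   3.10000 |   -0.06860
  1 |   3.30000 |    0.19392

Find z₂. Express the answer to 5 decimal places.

3.15226

z₂ = 3.30000 − 0.19392·(3.30000 − 3.10000) / (0.19392 − (-0.06860))
   = 3.30000 − (0.0387840)/(0.2625200) = 3.1522627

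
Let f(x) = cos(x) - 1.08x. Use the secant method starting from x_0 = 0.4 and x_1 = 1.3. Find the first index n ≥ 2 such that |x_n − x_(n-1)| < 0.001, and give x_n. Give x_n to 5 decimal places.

f(0.4) = 0.4890610, f(1.3) = -1.1365012
x_2 = 1.3000000 − (-1.1365012)·(0.9000000)/(-1.6255622) = 0.6707709;  |Δ| = 0.6292291
f(0.6707709) = 0.0589102
x_3 = 0.6707709 − 0.0589102·(-0.6292291)/(1.1954114) = 0.7017795;  |Δ| = 0.0310086
f(0.7017795) = 0.0057728
x_4 = 0.7017795 − 0.0057728·(0.0310086)/(-0.0531374) = 0.7051482;  |Δ| = 0.0033688
f(0.7051482) = -0.0000446
x_5 = 0.7051482 − (-0.0000446)·(0.0033688)/(-0.0058174) = 0.7051224;  |Δ| = 0.0000258
|x_5 − x_4| = 0.0000258 < 0.001

n = 5, x_n = 0.70512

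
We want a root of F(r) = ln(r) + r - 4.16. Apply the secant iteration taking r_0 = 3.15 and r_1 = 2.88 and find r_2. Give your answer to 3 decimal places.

F(3.15) = 0.13740, F(2.88) = -0.22221
r_2 = 2.88000 − (-0.22221)·(2.88000 − 3.15000) / (-0.22221 − 0.13740) = 2.88000 − (0.06000)/(-0.35961) = 3.04684

3.047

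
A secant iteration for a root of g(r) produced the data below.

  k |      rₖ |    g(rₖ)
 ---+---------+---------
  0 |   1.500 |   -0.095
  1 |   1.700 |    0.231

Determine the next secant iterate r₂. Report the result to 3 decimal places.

1.558

r₂ = 1.700 − 0.231·(1.700 − 1.500) / (0.231 − (-0.095))
   = 1.700 − (0.04620)/(0.32600) = 1.55828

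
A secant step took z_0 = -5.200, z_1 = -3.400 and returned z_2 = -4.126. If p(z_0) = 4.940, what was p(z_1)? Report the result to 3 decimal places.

The secant line through (-5.200, 4.940) and (-3.400, p(z_1)) crosses zero at z_2 = -4.126.
So (-5.200, 4.940), (-3.400, p(z_1)), (-4.126, 0) are collinear:
p(z_1) = 4.940 · (-3.400 − (-4.126)) / (-5.200 − (-4.126)) = 4.940 · (0.72600)/(-1.07400) = -3.33933

-3.339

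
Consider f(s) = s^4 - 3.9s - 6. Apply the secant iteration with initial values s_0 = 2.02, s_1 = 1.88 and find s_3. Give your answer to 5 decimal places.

1.91593

f(2.02) = 2.7716642, f(1.88) = -0.8400166
s_2 = 1.8800000 − (-0.8400166)·(1.8800000 − 2.0200000) / (-0.8400166 − 2.7716642) = 1.8800000 − (0.1176023)/(-3.6116808) = 1.9125617
f(1.9125617) = -0.0788158
s_3 = 1.9125617 − (-0.0788158)·(1.9125617 − 1.8800000) / (-0.0788158 − (-0.8400166)) = 1.9125617 − (-0.0025664)/(0.7612009) = 1.9159331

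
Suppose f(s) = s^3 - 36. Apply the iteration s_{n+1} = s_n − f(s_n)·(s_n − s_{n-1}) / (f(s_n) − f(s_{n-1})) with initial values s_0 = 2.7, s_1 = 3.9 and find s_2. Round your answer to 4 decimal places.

f(2.7) = -16.317000, f(3.9) = 23.319000
s_2 = 3.900000 − 23.319000·(3.900000 − 2.700000) / (23.319000 − (-16.317000)) = 3.900000 − (27.982800)/(39.636000) = 3.194005

3.1940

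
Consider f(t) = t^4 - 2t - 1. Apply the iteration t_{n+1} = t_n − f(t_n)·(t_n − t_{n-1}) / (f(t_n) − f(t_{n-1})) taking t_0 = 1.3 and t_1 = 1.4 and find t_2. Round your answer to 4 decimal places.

1.3947

f(1.3) = -0.743900, f(1.4) = 0.041600
t_2 = 1.400000 − 0.041600·(1.400000 − 1.300000) / (0.041600 − (-0.743900)) = 1.400000 − (0.004160)/(0.785500) = 1.394704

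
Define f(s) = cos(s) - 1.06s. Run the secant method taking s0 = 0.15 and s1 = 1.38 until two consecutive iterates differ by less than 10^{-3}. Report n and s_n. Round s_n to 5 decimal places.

f(0.15) = 0.8297711, f(1.38) = -1.2731592
s2 = 1.3800000 − (-1.2731592)·(1.2300000)/(-2.1029302) = 0.6353316;  |Δ| = 0.7446684
f(0.6353316) = 0.1314235
s3 = 0.6353316 − 0.1314235·(-0.7446684)/(1.4045827) = 0.7050084;  |Δ| = 0.0696769
f(0.7050084) = 0.0142971
s4 = 0.7050084 − 0.0142971·(0.0696769)/(-0.1171264) = 0.7135136;  |Δ| = 0.0085052
f(0.7135136) = -0.0002575
s5 = 0.7135136 − (-0.0002575)·(0.0085052)/(-0.0145546) = 0.7133631;  |Δ| = 0.0001505
|s5 − s4| = 0.0001505 < 10^{-3}

n = 5, s_n = 0.71336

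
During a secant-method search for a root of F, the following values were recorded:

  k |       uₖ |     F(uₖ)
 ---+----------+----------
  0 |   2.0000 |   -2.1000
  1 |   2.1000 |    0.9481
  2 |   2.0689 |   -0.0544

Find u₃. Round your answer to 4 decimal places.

2.0706

u₃ = 2.0689 − (-0.0544)·(2.0689 − 2.1000) / (-0.0544 − 0.9481)
   = 2.0689 − (0.001692)/(-1.002500) = 2.070588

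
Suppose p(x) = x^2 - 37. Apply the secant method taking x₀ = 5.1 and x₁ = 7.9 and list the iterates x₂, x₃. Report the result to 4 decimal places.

5.9454, 6.0647

p(5.1) = -10.990000, p(7.9) = 25.410000
x₂ = 7.900000 − 25.410000·(7.900000 − 5.100000) / (25.410000 − (-10.990000)) = 7.900000 − (71.148000)/(36.400000) = 5.945385
p(5.945385) = -1.652402
x₃ = 5.945385 − (-1.652402)·(5.945385 − 7.900000) / (-1.652402 − 25.410000) = 5.945385 − (3.229810)/(-27.062402) = 6.064731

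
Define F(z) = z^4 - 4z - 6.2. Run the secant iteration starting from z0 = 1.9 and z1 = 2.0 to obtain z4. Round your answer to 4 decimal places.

1.9318

F(1.9) = -0.767900, F(2.0) = 1.800000
z2 = 2.000000 − 1.800000·(2.000000 − 1.900000) / (1.800000 − (-0.767900)) = 2.000000 − (0.180000)/(2.567900) = 1.929904
F(1.929904) = -0.047501
z3 = 1.929904 − (-0.047501)·(1.929904 − 2.000000) / (-0.047501 − 1.800000) = 1.929904 − (0.003330)/(-1.847501) = 1.931706
F(1.931706) = -0.002819
z4 = 1.931706 − (-0.002819)·(1.931706 − 1.929904) / (-0.002819 − (-0.047501)) = 1.931706 − (-0.000005)/(0.044682) = 1.931820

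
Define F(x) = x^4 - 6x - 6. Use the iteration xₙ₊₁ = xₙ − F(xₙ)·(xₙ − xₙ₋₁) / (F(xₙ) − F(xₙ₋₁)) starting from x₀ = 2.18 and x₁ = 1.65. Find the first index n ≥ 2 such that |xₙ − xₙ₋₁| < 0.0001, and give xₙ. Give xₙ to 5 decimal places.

F(2.18) = 3.5053058, F(1.65) = -8.4879938
x₂ = 1.6500000 − (-8.4879938)·(-0.5300000)/(-11.9932995) = 2.0250958;  |Δ| = 0.3750958
F(2.0250958) = -1.3322662
x₃ = 2.0250958 − (-1.3322662)·(0.3750958)/(7.1557275) = 2.0949319;  |Δ| = 0.0698360
F(2.0949319) = 0.6914430
x₄ = 2.0949319 − 0.6914430·(0.0698360)/(2.0237092) = 2.0710709;  |Δ| = 0.0238610
F(2.0710709) = -0.0280334
x₅ = 2.0710709 − (-0.0280334)·(-0.0238610)/(-0.7194764) = 2.0720006;  |Δ| = 0.0009297
F(2.0720006) = -0.0005531
x₆ = 2.0720006 − (-0.0005531)·(0.0009297)/(0.0274803) = 2.0720193;  |Δ| = 0.0000187
|x₆ − x₅| = 0.0000187 < 0.0001

n = 6, xₙ = 2.07202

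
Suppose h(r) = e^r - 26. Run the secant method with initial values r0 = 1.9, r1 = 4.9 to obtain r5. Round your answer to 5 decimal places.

3.15504

h(1.9) = -19.3141056, h(4.9) = 108.2897797
r2 = 4.9000000 − 108.2897797·(4.9000000 − 1.9000000) / (108.2897797 − (-19.3141056)) = 4.9000000 − (324.8693391)/(127.6038852) = 2.3540796
h(2.3540796) = -15.4715663
r3 = 2.3540796 − (-15.4715663)·(2.3540796 − 4.9000000) / (-15.4715663 − 108.2897797) = 2.3540796 − (39.3893769)/(-123.7613460) = 2.6723484
h(2.6723484) = -11.5260804
r4 = 2.6723484 − (-11.5260804)·(2.6723484 − 2.3540796) / (-11.5260804 − (-15.4715663)) = 2.6723484 − (-3.6683920)/(3.9454859) = 3.6021178
h(3.6021178) = 10.6758225
r5 = 3.6021178 − 10.6758225·(3.6021178 − 2.6723484) / (10.6758225 − (-11.5260804)) = 3.6021178 − (9.9260528)/(22.2019030) = 3.1550366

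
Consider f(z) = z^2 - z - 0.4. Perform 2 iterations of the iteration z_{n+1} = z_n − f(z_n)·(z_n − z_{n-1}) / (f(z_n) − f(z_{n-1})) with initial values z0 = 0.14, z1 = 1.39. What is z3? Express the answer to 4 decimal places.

1.2960

f(0.14) = -0.520400, f(1.39) = 0.142100
z2 = 1.390000 − 0.142100·(1.390000 − 0.140000) / (0.142100 − (-0.520400)) = 1.390000 − (0.177625)/(0.662500) = 1.121887
f(1.121887) = -0.263257
z3 = 1.121887 − (-0.263257)·(1.121887 − 1.390000) / (-0.263257 − 0.142100) = 1.121887 − (0.070583)/(-0.405357) = 1.296011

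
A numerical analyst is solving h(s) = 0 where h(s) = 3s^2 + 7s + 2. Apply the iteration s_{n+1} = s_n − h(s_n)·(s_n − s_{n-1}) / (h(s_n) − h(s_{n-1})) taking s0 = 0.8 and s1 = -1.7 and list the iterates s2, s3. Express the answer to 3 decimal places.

-1.414, -2.225

h(0.8) = 9.52000, h(-1.7) = -1.23000
s2 = -1.70000 − (-1.23000)·(-1.70000 − 0.80000) / (-1.23000 − 9.52000) = -1.70000 − (3.07500)/(-10.75000) = -1.41395
h(-1.41395) = -1.89988
s3 = -1.41395 − (-1.89988)·(-1.41395 − (-1.70000)) / (-1.89988 − (-1.23000)) = -1.41395 − (-0.54345)/(-0.66988) = -2.22522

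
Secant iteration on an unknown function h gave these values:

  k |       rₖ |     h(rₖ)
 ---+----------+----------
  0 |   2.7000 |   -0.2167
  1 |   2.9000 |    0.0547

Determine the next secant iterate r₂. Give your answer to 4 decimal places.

r₂ = 2.9000 − 0.0547·(2.9000 − 2.7000) / (0.0547 − (-0.2167))
   = 2.9000 − (0.010940)/(0.271400) = 2.859690

2.8597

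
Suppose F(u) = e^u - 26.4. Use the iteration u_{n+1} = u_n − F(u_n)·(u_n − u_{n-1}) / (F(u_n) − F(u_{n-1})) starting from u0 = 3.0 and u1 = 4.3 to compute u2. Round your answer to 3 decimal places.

F(3.0) = -6.31446, F(4.3) = 47.29979
u2 = 4.30000 − 47.29979·(4.30000 − 3.00000) / (47.29979 − (-6.31446)) = 4.30000 − (61.48973)/(53.61426) = 3.15311

3.153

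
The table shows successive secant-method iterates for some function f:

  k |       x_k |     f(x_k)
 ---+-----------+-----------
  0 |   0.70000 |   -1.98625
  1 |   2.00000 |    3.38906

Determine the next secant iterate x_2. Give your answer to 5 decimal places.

x_2 = 2.00000 − 3.38906·(2.00000 − 0.70000) / (3.38906 − (-1.98625))
   = 2.00000 − (4.4057780)/(5.3753100) = 1.1803676

1.18037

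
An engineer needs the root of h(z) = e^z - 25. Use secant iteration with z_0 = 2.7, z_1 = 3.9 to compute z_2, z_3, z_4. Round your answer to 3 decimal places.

3.052, 3.167, 3.223

h(2.7) = -10.12027, h(3.9) = 24.40245
z_2 = 3.90000 − 24.40245·(3.90000 − 2.70000) / (24.40245 − (-10.12027)) = 3.90000 − (29.28294)/(34.52272) = 3.05178
h(3.05178) = -3.84709
z_3 = 3.05178 − (-3.84709)·(3.05178 − 3.90000) / (-3.84709 − 24.40245) = 3.05178 − (3.26318)/(-28.24953) = 3.16729
h(3.16729) = -1.25693
z_4 = 3.16729 − (-1.25693)·(3.16729 − 3.05178) / (-1.25693 − (-3.84709)) = 3.16729 − (-0.14519)/(2.59015) = 3.22335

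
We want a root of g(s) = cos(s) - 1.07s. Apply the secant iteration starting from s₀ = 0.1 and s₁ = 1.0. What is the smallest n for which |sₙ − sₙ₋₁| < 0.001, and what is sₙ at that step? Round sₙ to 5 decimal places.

g(0.1) = 0.8880042, g(1.0) = -0.5296977
s₂ = 1.0000000 − (-0.5296977)·(0.9000000)/(-1.4177019) = 0.6637319;  |Δ| = 0.3362681
g(0.6637319) = 0.0775055
s₃ = 0.6637319 − 0.0775055·(-0.3362681)/(0.6072032) = 0.7066543;  |Δ| = 0.0429224
g(0.7066543) = 0.0044183
s₄ = 0.7066543 − 0.0044183·(0.0429224)/(-0.0730872) = 0.7092491;  |Δ| = 0.0025948
g(0.7092491) = -0.0000454
s₅ = 0.7092491 − (-0.0000454)·(0.0025948)/(-0.0044638) = 0.7092227;  |Δ| = 0.0000264
|s₅ − s₄| = 0.0000264 < 0.001

n = 5, sₙ = 0.70922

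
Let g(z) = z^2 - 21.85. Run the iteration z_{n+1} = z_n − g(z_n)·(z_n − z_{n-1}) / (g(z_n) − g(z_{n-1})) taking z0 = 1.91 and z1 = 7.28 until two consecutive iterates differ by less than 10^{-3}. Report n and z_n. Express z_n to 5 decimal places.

g(1.91) = -18.2019000, g(7.28) = 31.1484000
z2 = 7.2800000 − 31.1484000·(5.3700000)/(49.3503000) = 3.8906202;  |Δ| = 3.3893798
g(3.8906202) = -6.7130742
z3 = 3.8906202 − (-6.7130742)·(-3.3893798)/(-37.8614742) = 4.4915783;  |Δ| = 0.6009580
g(4.4915783) = -1.6757245
z4 = 4.4915783 − (-1.6757245)·(0.6009580)/(5.0373497) = 4.6914930;  |Δ| = 0.1999147
g(4.6914930) = 0.1601062
z5 = 4.6914930 − 0.1601062·(0.1999147)/(1.8358307) = 4.6740580;  |Δ| = 0.0174349
g(4.6740580) = -0.0031815
z6 = 4.6740580 − (-0.0031815)·(-0.0174349)/(-0.1632877) = 4.6743977;  |Δ| = 0.0003397
|z6 − z5| = 0.0003397 < 10^{-3}

n = 6, z_n = 4.67440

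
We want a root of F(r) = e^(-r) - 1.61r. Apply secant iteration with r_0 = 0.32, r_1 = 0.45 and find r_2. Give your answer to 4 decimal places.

0.4121

F(0.32) = 0.210949, F(0.45) = -0.086872
r_2 = 0.450000 − (-0.086872)·(0.450000 − 0.320000) / (-0.086872 − 0.210949) = 0.450000 − (-0.011293)/(-0.297821) = 0.412080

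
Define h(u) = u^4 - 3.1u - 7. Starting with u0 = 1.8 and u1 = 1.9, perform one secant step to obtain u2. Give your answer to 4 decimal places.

1.8936

h(1.8) = -2.082400, h(1.9) = 0.142100
u2 = 1.900000 − 0.142100·(1.900000 − 1.800000) / (0.142100 − (-2.082400)) = 1.900000 − (0.014210)/(2.224500) = 1.893612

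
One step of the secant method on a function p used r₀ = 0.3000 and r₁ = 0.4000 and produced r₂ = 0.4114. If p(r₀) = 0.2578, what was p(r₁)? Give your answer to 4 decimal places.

The secant line through (0.3000, 0.2578) and (0.4000, p(r₁)) crosses zero at r₂ = 0.4114.
So (0.3000, 0.2578), (0.4000, p(r₁)), (0.4114, 0) are collinear:
p(r₁) = 0.2578 · (0.4000 − 0.4114) / (0.3000 − 0.4114) = 0.2578 · (-0.011400)/(-0.111400) = 0.026382

0.0264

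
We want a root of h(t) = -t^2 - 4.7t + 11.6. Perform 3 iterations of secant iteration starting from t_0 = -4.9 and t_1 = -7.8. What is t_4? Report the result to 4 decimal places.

h(-4.9) = 10.620000, h(-7.8) = -12.580000
t_2 = -7.800000 − (-12.580000)·(-7.800000 − (-4.900000)) / (-12.580000 − 10.620000) = -7.800000 − (36.482000)/(-23.200000) = -6.227500
h(-6.227500) = 2.087494
t_3 = -6.227500 − 2.087494·(-6.227500 − (-7.800000)) / (2.087494 − (-12.580000)) = -6.227500 − (3.282584)/(14.667494) = -6.451300
h(-6.451300) = 0.301839
t_4 = -6.451300 − 0.301839·(-6.451300 − (-6.227500)) / (0.301839 − 2.087494) = -6.451300 − (-0.067552)/(-1.785655) = -6.489130

-6.4891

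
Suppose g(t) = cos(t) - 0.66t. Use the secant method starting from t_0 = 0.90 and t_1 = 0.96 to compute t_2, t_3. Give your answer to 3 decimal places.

0.919, 0.919

g(0.90) = 0.02761, g(0.96) = -0.06008
t_2 = 0.96000 − (-0.06008)·(0.96000 − 0.90000) / (-0.06008 − 0.02761) = 0.96000 − (-0.00360)/(-0.08769) = 0.91889
g(0.91889) = 0.00023
t_3 = 0.91889 − 0.00023·(0.91889 − 0.96000) / (0.00023 − (-0.06008)) = 0.91889 − (-0.00001)/(0.06031) = 0.91905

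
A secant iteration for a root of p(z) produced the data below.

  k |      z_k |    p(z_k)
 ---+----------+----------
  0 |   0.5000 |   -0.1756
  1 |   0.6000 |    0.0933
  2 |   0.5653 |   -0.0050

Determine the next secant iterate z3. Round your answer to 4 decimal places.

z3 = 0.5653 − (-0.0050)·(0.5653 − 0.6000) / (-0.0050 − 0.0933)
   = 0.5653 − (0.000173)/(-0.098300) = 0.567065

0.5671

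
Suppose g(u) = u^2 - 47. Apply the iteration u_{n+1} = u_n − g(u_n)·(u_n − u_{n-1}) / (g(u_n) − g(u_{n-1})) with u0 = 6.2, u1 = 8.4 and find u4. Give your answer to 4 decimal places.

6.8557

g(6.2) = -8.560000, g(8.4) = 23.560000
u2 = 8.400000 − 23.560000·(8.400000 − 6.200000) / (23.560000 − (-8.560000)) = 8.400000 − (51.832000)/(32.120000) = 6.786301
g(6.786301) = -0.946114
u3 = 6.786301 − (-0.946114)·(6.786301 − 8.400000) / (-0.946114 − 23.560000) = 6.786301 − (1.526742)/(-24.506114) = 6.848602
g(6.848602) = -0.096653
u4 = 6.848602 − (-0.096653)·(6.848602 − 6.786301) / (-0.096653 − (-0.946114)) = 6.848602 − (-0.006022)/(0.849461) = 6.855690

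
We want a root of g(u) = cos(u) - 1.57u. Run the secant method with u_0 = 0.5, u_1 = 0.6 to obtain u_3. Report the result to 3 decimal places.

g(0.5) = 0.09258, g(0.6) = -0.11666
u_2 = 0.60000 − (-0.11666)·(0.60000 − 0.50000) / (-0.11666 − 0.09258) = 0.60000 − (-0.01167)/(-0.20925) = 0.54425
g(0.54425) = 0.00105
u_3 = 0.54425 − 0.00105·(0.54425 − 0.60000) / (0.00105 − (-0.11666)) = 0.54425 − (-0.00006)/(0.11772) = 0.54474

0.545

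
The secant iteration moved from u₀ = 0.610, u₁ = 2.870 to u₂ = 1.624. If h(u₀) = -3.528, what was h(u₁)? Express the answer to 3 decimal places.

The secant line through (0.610, -3.528) and (2.870, h(u₁)) crosses zero at u₂ = 1.624.
So (0.610, -3.528), (2.870, h(u₁)), (1.624, 0) are collinear:
h(u₁) = -3.528 · (2.870 − 1.624) / (0.610 − 1.624) = -3.528 · (1.24600)/(-1.01400) = 4.33520

4.335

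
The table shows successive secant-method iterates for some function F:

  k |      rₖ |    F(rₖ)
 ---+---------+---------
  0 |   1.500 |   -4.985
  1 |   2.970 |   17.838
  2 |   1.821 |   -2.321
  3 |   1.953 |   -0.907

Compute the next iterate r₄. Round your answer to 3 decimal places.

r₄ = 1.953 − (-0.907)·(1.953 − 1.821) / (-0.907 − (-2.321))
   = 1.953 − (-0.11972)/(1.41400) = 2.03767

2.038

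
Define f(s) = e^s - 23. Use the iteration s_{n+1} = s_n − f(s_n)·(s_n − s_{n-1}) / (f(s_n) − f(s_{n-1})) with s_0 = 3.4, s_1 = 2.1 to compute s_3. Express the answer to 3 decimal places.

f(3.4) = 6.96410, f(2.1) = -14.83383
s_2 = 2.10000 − (-14.83383)·(2.10000 − 3.40000) / (-14.83383 − 6.96410) = 2.10000 − (19.28398)/(-21.79793) = 2.98467
f(2.98467) = -3.22002
s_3 = 2.98467 − (-3.22002)·(2.98467 − 2.10000) / (-3.22002 − (-14.83383)) = 2.98467 − (-2.84866)/(11.61381) = 3.22995

3.230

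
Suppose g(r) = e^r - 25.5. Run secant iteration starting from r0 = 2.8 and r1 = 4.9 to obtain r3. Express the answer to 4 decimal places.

g(2.8) = -9.055353, g(4.9) = 108.789780
r2 = 4.900000 − 108.789780·(4.900000 − 2.800000) / (108.789780 − (-9.055353)) = 4.900000 − (228.458537)/(117.845133) = 2.961366
g(2.961366) = -6.175642
r3 = 2.961366 − (-6.175642)·(2.961366 − 4.900000) / (-6.175642 − 108.789780) = 2.961366 − (11.972307)/(-114.965422) = 3.065505

3.0655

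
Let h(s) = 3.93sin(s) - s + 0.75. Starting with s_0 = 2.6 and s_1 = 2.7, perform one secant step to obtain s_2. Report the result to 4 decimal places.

h(2.6) = 0.175920, h(2.7) = -0.270397
s_2 = 2.700000 − (-0.270397)·(2.700000 − 2.600000) / (-0.270397 − 0.175920) = 2.700000 − (-0.027040)/(-0.446317) = 2.639416

2.6394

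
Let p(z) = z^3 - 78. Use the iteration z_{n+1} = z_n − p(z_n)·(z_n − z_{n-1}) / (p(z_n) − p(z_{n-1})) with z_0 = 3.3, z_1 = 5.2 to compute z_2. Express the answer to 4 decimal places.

4.0635

p(3.3) = -42.063000, p(5.2) = 62.608000
z_2 = 5.200000 − 62.608000·(5.200000 − 3.300000) / (62.608000 − (-42.063000)) = 5.200000 − (118.955200)/(104.671000) = 4.063532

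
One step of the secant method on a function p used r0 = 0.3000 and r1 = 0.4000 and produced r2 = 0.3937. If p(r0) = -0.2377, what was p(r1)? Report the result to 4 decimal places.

The secant line through (0.3000, -0.2377) and (0.4000, p(r1)) crosses zero at r2 = 0.3937.
So (0.3000, -0.2377), (0.4000, p(r1)), (0.3937, 0) are collinear:
p(r1) = -0.2377 · (0.4000 − 0.3937) / (0.3000 − 0.3937) = -0.2377 · (0.006300)/(-0.093700) = 0.015982

0.0160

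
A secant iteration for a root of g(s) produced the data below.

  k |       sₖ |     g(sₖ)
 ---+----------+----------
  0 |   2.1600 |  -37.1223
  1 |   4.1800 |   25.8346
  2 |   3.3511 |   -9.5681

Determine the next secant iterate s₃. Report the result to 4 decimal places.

3.5751

s₃ = 3.3511 − (-9.5681)·(3.3511 − 4.1800) / (-9.5681 − 25.8346)
   = 3.3511 − (7.930998)/(-35.402700) = 3.575122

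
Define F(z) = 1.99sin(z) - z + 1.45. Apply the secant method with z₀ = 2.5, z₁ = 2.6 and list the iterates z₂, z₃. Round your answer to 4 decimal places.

F(2.5) = 0.140960, F(2.6) = -0.124152
z₂ = 2.600000 − (-0.124152)·(2.600000 − 2.500000) / (-0.124152 − 0.140960) = 2.600000 − (-0.012415)/(-0.265112) = 2.553170
F(2.553170) = 0.001379
z₃ = 2.553170 − 0.001379·(2.553170 − 2.600000) / (0.001379 − (-0.124152)) = 2.553170 − (-0.000065)/(0.125531) = 2.553684

2.5532, 2.5537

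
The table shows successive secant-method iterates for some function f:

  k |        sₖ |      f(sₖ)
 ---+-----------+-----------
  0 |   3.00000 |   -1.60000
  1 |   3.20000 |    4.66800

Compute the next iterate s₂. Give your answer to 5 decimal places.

3.05105

s₂ = 3.20000 − 4.66800·(3.20000 − 3.00000) / (4.66800 − (-1.60000))
   = 3.20000 − (0.9336000)/(6.2680000) = 3.0510530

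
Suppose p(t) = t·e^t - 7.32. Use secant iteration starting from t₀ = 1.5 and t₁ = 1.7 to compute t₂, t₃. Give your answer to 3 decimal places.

p(1.5) = -0.59747, p(1.7) = 1.98571
t₂ = 1.70000 − 1.98571·(1.70000 − 1.50000) / (1.98571 − (-0.59747)) = 1.70000 − (0.39714)/(2.58318) = 1.54626
p(1.54626) = -0.06206
t₃ = 1.54626 − (-0.06206)·(1.54626 − 1.70000) / (-0.06206 − 1.98571) = 1.54626 − (0.00954)/(-2.04777) = 1.55092

1.546, 1.551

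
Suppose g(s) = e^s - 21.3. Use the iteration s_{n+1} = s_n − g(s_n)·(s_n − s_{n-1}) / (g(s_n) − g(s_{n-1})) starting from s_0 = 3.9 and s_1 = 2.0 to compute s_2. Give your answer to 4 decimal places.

2.6291

g(3.9) = 28.102449, g(2.0) = -13.910944
s_2 = 2.000000 − (-13.910944)·(2.000000 − 3.900000) / (-13.910944 − 28.102449) = 2.000000 − (26.430793)/(-42.013393) = 2.629104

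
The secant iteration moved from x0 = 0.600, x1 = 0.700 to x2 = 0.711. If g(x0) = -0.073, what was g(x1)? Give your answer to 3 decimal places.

The secant line through (0.600, -0.073) and (0.700, g(x1)) crosses zero at x2 = 0.711.
So (0.600, -0.073), (0.700, g(x1)), (0.711, 0) are collinear:
g(x1) = -0.073 · (0.700 − 0.711) / (0.600 − 0.711) = -0.073 · (-0.01100)/(-0.11100) = -0.00723

-0.007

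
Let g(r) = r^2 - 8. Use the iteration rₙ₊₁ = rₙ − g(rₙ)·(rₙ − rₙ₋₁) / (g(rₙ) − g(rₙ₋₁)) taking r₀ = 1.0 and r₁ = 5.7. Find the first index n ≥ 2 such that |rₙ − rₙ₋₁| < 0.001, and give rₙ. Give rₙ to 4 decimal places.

n = 7, rₙ = 2.8284

g(1.0) = -7.000000, g(5.7) = 24.490000
r₂ = 5.700000 − 24.490000·(4.700000)/(31.490000) = 2.044776;  |Δ| = 3.655224
g(2.044776) = -3.818891
r₃ = 2.044776 − (-3.818891)·(-3.655224)/(-28.308891) = 2.537869;  |Δ| = 0.493092
g(2.537869) = -1.559223
r₄ = 2.537869 − (-1.559223)·(0.493092)/(2.259667) = 2.878114;  |Δ| = 0.340245
g(2.878114) = 0.283539
r₅ = 2.878114 − 0.283539·(0.340245)/(1.842762) = 2.825762;  |Δ| = 0.052352
g(2.825762) = -0.015072
r₆ = 2.825762 − (-0.015072)·(-0.052352)/(-0.298611) = 2.828404;  |Δ| = 0.002642
g(2.828404) = -0.000131
r₇ = 2.828404 − (-0.000131)·(0.002642)/(0.014941) = 2.828427;  |Δ| = 0.000023
|r₇ − r₆| = 0.000023 < 0.001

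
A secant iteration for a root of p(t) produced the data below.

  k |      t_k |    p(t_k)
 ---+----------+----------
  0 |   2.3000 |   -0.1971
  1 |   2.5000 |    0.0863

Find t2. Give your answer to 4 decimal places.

t2 = 2.5000 − 0.0863·(2.5000 − 2.3000) / (0.0863 − (-0.1971))
   = 2.5000 − (0.017260)/(0.283400) = 2.439097

2.4391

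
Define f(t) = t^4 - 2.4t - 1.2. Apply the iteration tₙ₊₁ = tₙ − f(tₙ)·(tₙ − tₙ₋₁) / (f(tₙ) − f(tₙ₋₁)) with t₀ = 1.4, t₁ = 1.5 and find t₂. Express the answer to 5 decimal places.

1.47324

f(1.4) = -0.7184000, f(1.5) = 0.2625000
t₂ = 1.5000000 − 0.2625000·(1.5000000 − 1.4000000) / (0.2625000 − (-0.7184000)) = 1.5000000 − (0.0262500)/(0.9809000) = 1.4732389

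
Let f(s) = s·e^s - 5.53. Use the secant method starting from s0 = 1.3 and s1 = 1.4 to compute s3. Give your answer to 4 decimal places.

1.3847

f(1.3) = -0.759914, f(1.4) = 0.147280
s2 = 1.400000 − 0.147280·(1.400000 − 1.300000) / (0.147280 − (-0.759914)) = 1.400000 − (0.014728)/(0.907194) = 1.383765
f(1.383765) = -0.008919
s3 = 1.383765 − (-0.008919)·(1.383765 − 1.400000) / (-0.008919 − 0.147280) = 1.383765 − (0.000145)/(-0.156199) = 1.384692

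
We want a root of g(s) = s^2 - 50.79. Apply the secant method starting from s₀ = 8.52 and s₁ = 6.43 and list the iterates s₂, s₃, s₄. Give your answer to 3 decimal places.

g(8.52) = 21.80040, g(6.43) = -9.44510
s₂ = 6.43000 − (-9.44510)·(6.43000 − 8.52000) / (-9.44510 − 21.80040) = 6.43000 − (19.74026)/(-31.24550) = 7.06178
g(7.06178) = -0.92127
s₃ = 7.06178 − (-0.92127)·(7.06178 − 6.43000) / (-0.92127 − (-9.44510)) = 7.06178 − (-0.58204)/(8.52383) = 7.13006
g(7.13006) = 0.04780
s₄ = 7.13006 − 0.04780·(7.13006 − 7.06178) / (0.04780 − (-0.92127)) = 7.13006 − (0.00326)/(0.96908) = 7.12669

7.062, 7.130, 7.127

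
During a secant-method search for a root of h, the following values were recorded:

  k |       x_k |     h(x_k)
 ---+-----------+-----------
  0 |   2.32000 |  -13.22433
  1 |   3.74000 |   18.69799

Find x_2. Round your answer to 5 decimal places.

x_2 = 3.74000 − 18.69799·(3.74000 − 2.32000) / (18.69799 − (-13.22433))
   = 3.74000 − (26.5511458)/(31.9223200) = 2.9082576

2.90826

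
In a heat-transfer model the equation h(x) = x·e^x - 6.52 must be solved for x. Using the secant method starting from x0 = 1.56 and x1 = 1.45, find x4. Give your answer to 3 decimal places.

1.482

h(1.56) = 0.90376, h(1.45) = -0.33848
x2 = 1.45000 − (-0.33848)·(1.45000 − 1.56000) / (-0.33848 − 0.90376) = 1.45000 − (0.03723)/(-1.24225) = 1.47997
h(1.47997) = -0.01874
x3 = 1.47997 − (-0.01874)·(1.47997 − 1.45000) / (-0.01874 − (-0.33848)) = 1.47997 − (-0.00056)/(0.31974) = 1.48173
h(1.48173) = 0.00042
x4 = 1.48173 − 0.00042·(1.48173 − 1.47997) / (0.00042 − (-0.01874)) = 1.48173 − (0.00000)/(0.01916) = 1.48169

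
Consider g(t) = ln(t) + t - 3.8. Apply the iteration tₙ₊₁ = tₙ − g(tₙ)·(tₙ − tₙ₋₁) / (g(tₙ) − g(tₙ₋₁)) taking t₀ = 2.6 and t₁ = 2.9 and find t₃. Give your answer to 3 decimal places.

2.778

g(2.6) = -0.24449, g(2.9) = 0.16471
t₂ = 2.90000 − 0.16471·(2.90000 − 2.60000) / (0.16471 − (-0.24449)) = 2.90000 − (0.04941)/(0.40920) = 2.77924
g(2.77924) = 0.00142
t₃ = 2.77924 − 0.00142·(2.77924 − 2.90000) / (0.00142 − 0.16471) = 2.77924 − (-0.00017)/(-0.16329) = 2.77819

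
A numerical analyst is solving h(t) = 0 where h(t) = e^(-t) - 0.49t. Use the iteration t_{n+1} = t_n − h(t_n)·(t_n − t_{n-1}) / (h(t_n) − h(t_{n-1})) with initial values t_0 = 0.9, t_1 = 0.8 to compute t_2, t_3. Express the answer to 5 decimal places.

0.86248, 0.86194

h(0.9) = -0.0344303, h(0.8) = 0.0573290
t_2 = 0.8000000 − 0.0573290·(0.8000000 − 0.9000000) / (0.0573290 − (-0.0344303)) = 0.8000000 − (-0.0057329)/(0.0917593) = 0.8624775
h(0.8624775) = -0.0004990
t_3 = 0.8624775 − (-0.0004990)·(0.8624775 − 0.8000000) / (-0.0004990 − 0.0573290) = 0.8624775 − (-0.0000312)/(-0.0578280) = 0.8619384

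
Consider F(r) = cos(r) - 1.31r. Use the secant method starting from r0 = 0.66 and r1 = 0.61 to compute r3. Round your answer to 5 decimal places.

0.62089

F(0.66) = -0.0746078, F(0.61) = 0.0205480
r2 = 0.6100000 − 0.0205480·(0.6100000 − 0.6600000) / (0.0205480 − (-0.0746078)) = 0.6100000 − (-0.0010274)/(0.0951558) = 0.6207970
F(0.6207970) = 0.0001710
r3 = 0.6207970 − 0.0001710·(0.6207970 − 0.6100000) / (0.0001710 − 0.0205480) = 0.6207970 − (0.0000018)/(-0.0203771) = 0.6208876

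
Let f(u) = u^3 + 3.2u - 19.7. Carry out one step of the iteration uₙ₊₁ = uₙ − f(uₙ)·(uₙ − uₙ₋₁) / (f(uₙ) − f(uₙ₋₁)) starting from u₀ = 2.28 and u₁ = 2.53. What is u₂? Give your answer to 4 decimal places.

2.3068

f(2.28) = -0.551648, f(2.53) = 4.590277
u₂ = 2.530000 − 4.590277·(2.530000 − 2.280000) / (4.590277 − (-0.551648)) = 2.530000 − (1.147569)/(5.141925) = 2.306821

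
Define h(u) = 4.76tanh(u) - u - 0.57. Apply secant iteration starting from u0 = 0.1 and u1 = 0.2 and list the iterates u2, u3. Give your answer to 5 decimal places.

0.15357, 0.15309

h(0.1) = -0.1955803, h(0.2) = 0.1695065
u2 = 0.2000000 − 0.1695065·(0.2000000 − 0.1000000) / (0.1695065 − (-0.1955803)) = 0.2000000 − (0.0169507)/(0.3650869) = 0.1535709
h(0.1535709) = 0.0017337
u3 = 0.1535709 − 0.0017337·(0.1535709 − 0.2000000) / (0.0017337 − 0.1695065) = 0.1535709 − (-0.0000805)/(-0.1677728) = 0.1530911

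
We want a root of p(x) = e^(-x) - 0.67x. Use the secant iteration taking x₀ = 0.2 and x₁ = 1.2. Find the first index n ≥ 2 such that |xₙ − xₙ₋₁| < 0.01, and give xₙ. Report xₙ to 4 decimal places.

n = 4, xₙ = 0.7238

p(0.2) = 0.684731, p(1.2) = -0.502806
x₂ = 1.200000 − (-0.502806)·(1.000000)/(-1.187537) = 0.776598;  |Δ| = 0.423402
p(0.776598) = -0.060352
x₃ = 0.776598 − (-0.060352)·(-0.423402)/(0.442454) = 0.718844;  |Δ| = 0.057753
p(0.718844) = 0.005690
x₄ = 0.718844 − 0.005690·(-0.057753)/(0.066042) = 0.723820;  |Δ| = 0.004976
|x₄ − x₃| = 0.004976 < 0.01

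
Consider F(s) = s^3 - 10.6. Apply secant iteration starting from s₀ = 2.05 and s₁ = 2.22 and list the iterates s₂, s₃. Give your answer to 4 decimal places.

F(2.05) = -1.984875, F(2.22) = 0.341048
s₂ = 2.220000 − 0.341048·(2.220000 − 2.050000) / (0.341048 − (-1.984875)) = 2.220000 − (0.057978)/(2.325923) = 2.195073
F(2.195073) = -0.023379
s₃ = 2.195073 − (-0.023379)·(2.195073 − 2.220000) / (-0.023379 − 0.341048) = 2.195073 − (0.000583)/(-0.364427) = 2.196672

2.1951, 2.1967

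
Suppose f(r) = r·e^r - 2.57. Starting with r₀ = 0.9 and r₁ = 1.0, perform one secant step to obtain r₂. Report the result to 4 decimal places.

0.9706

f(0.9) = -0.356357, f(1.0) = 0.148282
r₂ = 1.000000 − 0.148282·(1.000000 − 0.900000) / (0.148282 − (-0.356357)) = 1.000000 − (0.014828)/(0.504639) = 0.970616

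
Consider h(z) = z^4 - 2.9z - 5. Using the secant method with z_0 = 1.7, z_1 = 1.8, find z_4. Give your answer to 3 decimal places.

h(1.7) = -1.57790, h(1.8) = 0.27760
z_2 = 1.80000 − 0.27760·(1.80000 − 1.70000) / (0.27760 − (-1.57790)) = 1.80000 − (0.02776)/(1.85550) = 1.78504
h(1.78504) = -0.02369
z_3 = 1.78504 − (-0.02369)·(1.78504 − 1.80000) / (-0.02369 − 0.27760) = 1.78504 − (0.00035)/(-0.30129) = 1.78622
h(1.78622) = -0.00031
z_4 = 1.78622 − (-0.00031)·(1.78622 − 1.78504) / (-0.00031 − (-0.02369)) = 1.78622 − (0.00000)/(0.02338) = 1.78623

1.786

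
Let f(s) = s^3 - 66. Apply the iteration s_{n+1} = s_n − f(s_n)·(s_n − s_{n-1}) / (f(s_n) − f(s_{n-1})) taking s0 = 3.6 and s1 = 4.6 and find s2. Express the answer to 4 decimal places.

3.9817

f(3.6) = -19.344000, f(4.6) = 31.336000
s2 = 4.600000 − 31.336000·(4.600000 − 3.600000) / (31.336000 − (-19.344000)) = 4.600000 − (31.336000)/(50.680000) = 3.981689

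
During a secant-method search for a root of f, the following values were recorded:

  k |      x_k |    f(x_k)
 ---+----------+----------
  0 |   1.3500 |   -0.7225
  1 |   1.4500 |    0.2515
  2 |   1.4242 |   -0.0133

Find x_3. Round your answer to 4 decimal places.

1.4255

x_3 = 1.4242 − (-0.0133)·(1.4242 − 1.4500) / (-0.0133 − 0.2515)
   = 1.4242 − (0.000343)/(-0.264800) = 1.425496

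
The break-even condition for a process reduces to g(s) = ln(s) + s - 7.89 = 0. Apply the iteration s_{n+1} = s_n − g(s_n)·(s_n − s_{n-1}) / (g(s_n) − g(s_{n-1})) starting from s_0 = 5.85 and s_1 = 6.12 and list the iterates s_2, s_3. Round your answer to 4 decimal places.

g(5.85) = -0.273558, g(6.12) = 0.041562
s_2 = 6.120000 − 0.041562·(6.120000 − 5.850000) / (0.041562 − (-0.273558)) = 6.120000 − (0.011222)/(0.315120) = 6.084389
g(6.084389) = 0.000115
s_3 = 6.084389 − 0.000115·(6.084389 − 6.120000) / (0.000115 − 0.041562) = 6.084389 − (-0.000004)/(-0.041447) = 6.084290

6.0844, 6.0843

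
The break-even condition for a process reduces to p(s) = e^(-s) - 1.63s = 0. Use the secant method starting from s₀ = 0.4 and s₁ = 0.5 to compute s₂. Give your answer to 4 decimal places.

p(0.4) = 0.018320, p(0.5) = -0.208469
s₂ = 0.500000 − (-0.208469)·(0.500000 − 0.400000) / (-0.208469 − 0.018320) = 0.500000 − (-0.020847)/(-0.226789) = 0.408078

0.4081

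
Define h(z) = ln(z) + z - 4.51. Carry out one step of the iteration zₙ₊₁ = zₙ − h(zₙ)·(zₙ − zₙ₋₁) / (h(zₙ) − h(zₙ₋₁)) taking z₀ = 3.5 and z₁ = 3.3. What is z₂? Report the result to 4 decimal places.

3.3124

h(3.5) = 0.242763, h(3.3) = -0.016078
z₂ = 3.300000 − (-0.016078)·(3.300000 − 3.500000) / (-0.016078 − 0.242763) = 3.300000 − (0.003216)/(-0.258841) = 3.312423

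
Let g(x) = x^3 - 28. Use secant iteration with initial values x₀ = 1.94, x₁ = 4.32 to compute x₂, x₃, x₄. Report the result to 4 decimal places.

2.6119, 2.8888, 3.0602

g(1.94) = -20.698616, g(4.32) = 52.621568
x₂ = 4.320000 − 52.621568·(4.320000 − 1.940000) / (52.621568 − (-20.698616)) = 4.320000 − (125.239332)/(73.320184) = 2.611885
g(2.611885) = -10.181876
x₃ = 2.611885 − (-10.181876)·(2.611885 − 4.320000) / (-10.181876 − 52.621568) = 2.611885 − (17.391819)/(-62.803444) = 2.888809
g(2.888809) = -3.892255
x₄ = 2.888809 − (-3.892255)·(2.888809 − 2.611885) / (-3.892255 − (-10.181876)) = 2.888809 − (-1.077861)/(6.289621) = 3.060181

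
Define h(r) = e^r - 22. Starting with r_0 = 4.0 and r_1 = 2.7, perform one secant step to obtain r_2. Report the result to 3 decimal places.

2.933

h(4.0) = 32.59815, h(2.7) = -7.12027
r_2 = 2.70000 − (-7.12027)·(2.70000 − 4.00000) / (-7.12027 − 32.59815) = 2.70000 − (9.25635)/(-39.71842) = 2.93305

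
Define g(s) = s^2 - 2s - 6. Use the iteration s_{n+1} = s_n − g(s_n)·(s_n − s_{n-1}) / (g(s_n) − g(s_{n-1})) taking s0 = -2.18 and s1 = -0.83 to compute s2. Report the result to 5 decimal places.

-1.55876

g(-2.18) = 3.1124000, g(-0.83) = -3.6511000
s2 = -0.8300000 − (-3.6511000)·(-0.8300000 − (-2.1800000)) / (-3.6511000 − 3.1124000) = -0.8300000 − (-4.9289850)/(-6.7635000) = -1.5587625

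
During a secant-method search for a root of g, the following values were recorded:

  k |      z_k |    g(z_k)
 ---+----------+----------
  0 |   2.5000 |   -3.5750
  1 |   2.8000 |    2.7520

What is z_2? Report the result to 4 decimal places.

2.6695

z_2 = 2.8000 − 2.7520·(2.8000 − 2.5000) / (2.7520 − (-3.5750))
   = 2.8000 − (0.825600)/(6.327000) = 2.669512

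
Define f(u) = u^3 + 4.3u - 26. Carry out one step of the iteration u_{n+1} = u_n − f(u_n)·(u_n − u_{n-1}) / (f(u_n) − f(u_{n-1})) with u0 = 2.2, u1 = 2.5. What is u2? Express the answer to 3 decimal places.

f(2.2) = -5.89200, f(2.5) = 0.37500
u2 = 2.50000 − 0.37500·(2.50000 − 2.20000) / (0.37500 − (-5.89200)) = 2.50000 − (0.11250)/(6.26700) = 2.48205

2.482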